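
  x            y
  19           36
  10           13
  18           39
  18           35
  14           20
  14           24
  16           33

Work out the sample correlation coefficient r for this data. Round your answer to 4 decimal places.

n = 7, Σx = 109, Σy = 200, Σx² = 1757, Σy² = 6276, Σxy = 3290
nΣxy − ΣxΣy = 23030 − 21800 = 1230
nΣx² − (Σx)² = 12299 − 11881 = 418; nΣy² − (Σy)² = 43932 − 40000 = 3932
r = 1230 / √(418 × 3932) = 1230 / 1282.0203 ≈ 0.9594

0.9594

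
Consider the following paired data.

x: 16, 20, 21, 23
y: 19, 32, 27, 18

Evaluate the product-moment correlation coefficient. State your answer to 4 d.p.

n = 4, Σx = 80, Σy = 96, Σx² = 1626, Σy² = 2438, Σxy = 1925
nΣxy − ΣxΣy = 7700 − 7680 = 20
nΣx² − (Σx)² = 6504 − 6400 = 104; nΣy² − (Σy)² = 9752 − 9216 = 536
r = 20 / √(104 × 536) = 20 / 236.1017 ≈ 0.0847

0.0847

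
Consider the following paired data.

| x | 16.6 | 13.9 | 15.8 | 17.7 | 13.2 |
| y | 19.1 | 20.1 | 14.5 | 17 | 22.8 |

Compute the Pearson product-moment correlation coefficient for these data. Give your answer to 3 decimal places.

n = 5, Σx = 77.2, Σy = 93.5, Σx² = 1205.94, Σy² = 1787.91, Σxy = 1427.41
nΣxy − ΣxΣy = 7137.05 − 7218.2 = -81.15
nΣx² − (Σx)² = 6029.7 − 5959.84 = 69.86; nΣy² − (Σy)² = 8939.55 − 8742.25 = 197.3
r = -81.15 / √(69.86 × 197.3) = -81.15 / 117.4026 ≈ -0.691

-0.691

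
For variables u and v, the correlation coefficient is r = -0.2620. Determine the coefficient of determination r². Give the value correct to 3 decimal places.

r² = (-0.2620)² = 0.069

0.069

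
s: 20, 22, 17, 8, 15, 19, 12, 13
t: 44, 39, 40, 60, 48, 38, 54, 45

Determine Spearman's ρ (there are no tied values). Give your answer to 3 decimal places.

Rank s: 7, 8, 5, 1, 4, 6, 2, 3
Rank t: 4, 2, 3, 8, 6, 1, 7, 5
d = rank(s) − rank(t): 3, 6, 2, -7, -2, 5, -5, -2; Σd² = 156
ρ = 1 − 6Σd² / [n(n²−1)] = 1 − 6×156 / (8×63) = 1 − 936/504 ≈ -0.857

-0.857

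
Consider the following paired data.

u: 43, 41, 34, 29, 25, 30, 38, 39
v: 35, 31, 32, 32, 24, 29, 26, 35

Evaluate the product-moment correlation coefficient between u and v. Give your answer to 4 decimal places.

n = 8, Σu = 279, Σv = 244, Σu² = 10017, Σv² = 7552, Σuv = 8615
nΣuv − ΣuΣv = 68920 − 68076 = 844
nΣu² − (Σu)² = 80136 − 77841 = 2295; nΣv² − (Σv)² = 60416 − 59536 = 880
r = 844 / √(2295 × 880) = 844 / 1421.1263 ≈ 0.5939

0.5939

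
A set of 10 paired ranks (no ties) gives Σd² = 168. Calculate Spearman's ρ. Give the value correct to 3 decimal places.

-0.018

ρ = 1 − 6Σd² / [n(n²−1)] = 1 − 6×168 / (10×99)
  = 1 − 1008/990 = 1 − 1.0182 ≈ -0.018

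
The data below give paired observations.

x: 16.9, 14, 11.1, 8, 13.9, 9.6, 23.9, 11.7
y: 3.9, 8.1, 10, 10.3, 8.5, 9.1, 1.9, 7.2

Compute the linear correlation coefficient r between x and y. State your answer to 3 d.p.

n = 8, Σx = 109.1, Σy = 59, Σx² = 1662.29, Σy² = 497.42, Σxy = 707.87
nΣxy − ΣxΣy = 5662.96 − 6436.9 = -773.94
nΣx² − (Σx)² = 13298.32 − 11902.81 = 1395.51; nΣy² − (Σy)² = 3979.36 − 3481 = 498.36
r = -773.94 / √(1395.51 × 498.36) = -773.94 / 833.9463 ≈ -0.928

-0.928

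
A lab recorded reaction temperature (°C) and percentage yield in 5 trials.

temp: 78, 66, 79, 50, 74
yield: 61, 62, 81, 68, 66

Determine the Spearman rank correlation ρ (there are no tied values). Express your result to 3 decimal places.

0.100

Rank temp: 4, 2, 5, 1, 3
Rank yield: 1, 2, 5, 4, 3
d = rank(temp) − rank(yield): 3, 0, 0, -3, 0; Σd² = 18
ρ = 1 − 6Σd² / [n(n²−1)] = 1 − 6×18 / (5×24) = 1 − 108/120 ≈ 0.100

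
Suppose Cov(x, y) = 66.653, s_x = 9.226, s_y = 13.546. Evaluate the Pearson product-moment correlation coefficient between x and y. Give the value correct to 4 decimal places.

r = Cov(x,y) / (s_x · s_y) = 66.653 / (9.226 × 13.546)
  = 66.653 / 124.9754 ≈ 0.5333

0.5333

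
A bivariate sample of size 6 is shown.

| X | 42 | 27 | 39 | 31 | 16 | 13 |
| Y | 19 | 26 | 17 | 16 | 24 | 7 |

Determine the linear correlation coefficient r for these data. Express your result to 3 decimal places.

n = 6, ΣX = 168, ΣY = 109, ΣX² = 5400, ΣY² = 2207, ΣXY = 3134
nΣXY − ΣXΣY = 18804 − 18312 = 492
nΣX² − (ΣX)² = 32400 − 28224 = 4176; nΣY² − (ΣY)² = 13242 − 11881 = 1361
r = 492 / √(4176 × 1361) = 492 / 2384.0168 ≈ 0.206

0.206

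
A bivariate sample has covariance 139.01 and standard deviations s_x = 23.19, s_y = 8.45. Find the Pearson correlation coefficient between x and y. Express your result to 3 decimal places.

0.709

r = Cov(x,y) / (s_x · s_y) = 139.01 / (23.19 × 8.45)
  = 139.01 / 195.9555 ≈ 0.709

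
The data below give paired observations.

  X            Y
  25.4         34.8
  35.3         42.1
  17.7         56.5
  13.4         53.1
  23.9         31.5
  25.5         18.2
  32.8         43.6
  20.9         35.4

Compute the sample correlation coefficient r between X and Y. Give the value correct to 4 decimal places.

-0.3371

n = 8, ΣX = 194.9, ΣY = 315.2, ΣX² = 5118.21, ΣY² = 13472.92, ΣXY = 7468.53
nΣXY − ΣXΣY = 59748.24 − 61432.48 = -1684.24
nΣX² − (ΣX)² = 40945.68 − 37986.01 = 2959.67; nΣY² − (ΣY)² = 107783.36 − 99351.04 = 8432.32
r = -1684.24 / √(2959.67 × 8432.32) = -1684.24 / 4995.6866 ≈ -0.3371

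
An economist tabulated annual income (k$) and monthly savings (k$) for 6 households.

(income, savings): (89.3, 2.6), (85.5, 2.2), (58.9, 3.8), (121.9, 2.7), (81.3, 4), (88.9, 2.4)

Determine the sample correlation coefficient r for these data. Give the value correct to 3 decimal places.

n = 6, Σx = 525.8, Σy = 17.7, Σx² = 48126.46, Σy² = 55.09, Σxy = 1511.79
nΣxy − ΣxΣy = 9070.74 − 9306.66 = -235.92
nΣx² − (Σx)² = 288758.76 − 276465.64 = 12293.12; nΣy² − (Σy)² = 330.54 − 313.29 = 17.25
r = -235.92 / √(12293.12 × 17.25) = -235.92 / 460.4957 ≈ -0.512

-0.512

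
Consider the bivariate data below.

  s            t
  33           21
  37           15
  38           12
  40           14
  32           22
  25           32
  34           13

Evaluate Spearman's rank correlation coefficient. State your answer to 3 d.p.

-0.821

Rank s: 3, 5, 6, 7, 2, 1, 4
Rank t: 5, 4, 1, 3, 6, 7, 2
d = rank(s) − rank(t): -2, 1, 5, 4, -4, -6, 2; Σd² = 102
ρ = 1 − 6Σd² / [n(n²−1)] = 1 − 6×102 / (7×48) = 1 − 612/336 ≈ -0.821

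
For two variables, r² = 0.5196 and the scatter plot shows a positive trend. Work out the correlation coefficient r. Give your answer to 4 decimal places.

0.7208

|r| = √0.5196 = 0.7208
The association is positive, so r = 0.7208.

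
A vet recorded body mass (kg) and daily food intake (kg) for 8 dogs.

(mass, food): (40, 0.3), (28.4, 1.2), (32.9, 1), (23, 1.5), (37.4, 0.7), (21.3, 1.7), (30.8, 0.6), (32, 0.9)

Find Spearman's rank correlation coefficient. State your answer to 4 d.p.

-0.8333

Rank mass: 8, 3, 6, 2, 7, 1, 4, 5
Rank food: 1, 6, 5, 7, 3, 8, 2, 4
d = rank(mass) − rank(food): 7, -3, 1, -5, 4, -7, 2, 1; Σd² = 154
ρ = 1 − 6Σd² / [n(n²−1)] = 1 − 6×154 / (8×63) = 1 − 924/504 ≈ -0.8333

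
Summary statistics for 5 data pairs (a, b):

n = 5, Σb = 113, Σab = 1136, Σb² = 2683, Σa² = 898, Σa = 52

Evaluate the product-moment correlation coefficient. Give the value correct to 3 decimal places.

-0.182

r = (nΣab − ΣaΣb) / √[(nΣa² − (Σa)²)(nΣb² − (Σb)²)]
Numerator: 5×1136 − 52×113 = -196
Denominator: √[(4490 − 2704)(13415 − 12769)] = √[1786 × 646] = 1074.1303
r = -196 / 1074.1303 ≈ -0.182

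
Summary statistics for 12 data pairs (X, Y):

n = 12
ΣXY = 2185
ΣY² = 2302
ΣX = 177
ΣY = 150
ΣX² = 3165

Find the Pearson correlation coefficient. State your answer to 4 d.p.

-0.0565

r = (nΣXY − ΣXΣY) / √[(nΣX² − (ΣX)²)(nΣY² − (ΣY)²)]
Numerator: 12×2185 − 177×150 = -330
Denominator: √[(37980 − 31329)(27624 − 22500)] = √[6651 × 5124] = 5837.7842
r = -330 / 5837.7842 ≈ -0.0565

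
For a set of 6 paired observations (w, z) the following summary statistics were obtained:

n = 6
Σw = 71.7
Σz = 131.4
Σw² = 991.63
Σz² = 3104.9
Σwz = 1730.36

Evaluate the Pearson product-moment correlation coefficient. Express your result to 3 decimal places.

0.915

r = (nΣwz − ΣwΣz) / √[(nΣw² − (Σw)²)(nΣz² − (Σz)²)]
Numerator: 6×1730.36 − 71.7×131.4 = 960.78
Denominator: √[(5949.78 − 5140.89)(18629.4 − 17265.96)] = √[808.89 × 1363.44] = 1050.1776
r = 960.78 / 1050.1776 ≈ 0.915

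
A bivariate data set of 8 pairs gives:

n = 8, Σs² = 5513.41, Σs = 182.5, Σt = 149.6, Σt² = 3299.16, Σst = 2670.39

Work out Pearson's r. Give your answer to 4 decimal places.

-0.9021

r = (nΣst − ΣsΣt) / √[(nΣs² − (Σs)²)(nΣt² − (Σt)²)]
Numerator: 8×2670.39 − 182.5×149.6 = -5938.88
Denominator: √[(44107.28 − 33306.25)(26393.28 − 22380.16)] = √[10801.03 × 4013.12] = 6583.7550
r = -5938.88 / 6583.7550 ≈ -0.9021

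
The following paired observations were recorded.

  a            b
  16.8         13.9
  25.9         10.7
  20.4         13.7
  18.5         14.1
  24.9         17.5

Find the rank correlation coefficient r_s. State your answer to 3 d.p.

-0.300

Rank a: 1, 5, 3, 2, 4
Rank b: 3, 1, 2, 4, 5
d = rank(a) − rank(b): -2, 4, 1, -2, -1; Σd² = 26
ρ = 1 − 6Σd² / [n(n²−1)] = 1 − 6×26 / (5×24) = 1 − 156/120 ≈ -0.300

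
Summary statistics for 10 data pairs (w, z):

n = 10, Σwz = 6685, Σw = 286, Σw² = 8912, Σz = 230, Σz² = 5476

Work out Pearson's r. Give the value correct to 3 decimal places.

0.290

r = (nΣwz − ΣwΣz) / √[(nΣw² − (Σw)²)(nΣz² − (Σz)²)]
Numerator: 10×6685 − 286×230 = 1070
Denominator: √[(89120 − 81796)(54760 − 52900)] = √[7324 × 1860] = 3690.8861
r = 1070 / 3690.8861 ≈ 0.290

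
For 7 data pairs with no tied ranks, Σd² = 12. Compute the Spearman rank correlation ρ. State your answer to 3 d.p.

0.786

ρ = 1 − 6Σd² / [n(n²−1)] = 1 − 6×12 / (7×48)
  = 1 − 72/336 = 1 − 0.2143 ≈ 0.786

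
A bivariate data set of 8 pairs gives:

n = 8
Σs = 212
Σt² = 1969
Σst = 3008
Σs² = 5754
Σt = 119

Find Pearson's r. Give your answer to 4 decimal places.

r = (nΣst − ΣsΣt) / √[(nΣs² − (Σs)²)(nΣt² − (Σt)²)]
Numerator: 8×3008 − 212×119 = -1164
Denominator: √[(46032 − 44944)(15752 − 14161)] = √[1088 × 1591] = 1315.6778
r = -1164 / 1315.6778 ≈ -0.8847

-0.8847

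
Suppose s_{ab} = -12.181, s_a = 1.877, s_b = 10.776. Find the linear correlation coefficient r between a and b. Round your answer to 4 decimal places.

-0.6022

r = Cov(a,b) / (s_a · s_b) = -12.181 / (1.877 × 10.776)
  = -12.181 / 20.2266 ≈ -0.6022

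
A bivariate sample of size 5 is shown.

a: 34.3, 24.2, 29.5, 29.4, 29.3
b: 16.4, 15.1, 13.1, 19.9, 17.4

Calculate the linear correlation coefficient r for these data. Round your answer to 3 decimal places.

n = 5, Σa = 146.7, Σb = 81.9, Σa² = 4355.23, Σb² = 1367.35, Σab = 2409.27
nΣab − ΣaΣb = 12046.35 − 12014.73 = 31.62
nΣa² − (Σa)² = 21776.15 − 21520.89 = 255.26; nΣb² − (Σb)² = 6836.75 − 6707.61 = 129.14
r = 31.62 / √(255.26 × 129.14) = 31.62 / 181.5607 ≈ 0.174

0.174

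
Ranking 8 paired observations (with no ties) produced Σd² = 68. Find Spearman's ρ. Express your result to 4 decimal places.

0.1905

ρ = 1 − 6Σd² / [n(n²−1)] = 1 − 6×68 / (8×63)
  = 1 − 408/504 = 1 − 0.80952 ≈ 0.1905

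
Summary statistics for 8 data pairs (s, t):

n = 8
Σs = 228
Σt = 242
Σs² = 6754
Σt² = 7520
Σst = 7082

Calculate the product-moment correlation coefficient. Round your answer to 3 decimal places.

0.819

r = (nΣst − ΣsΣt) / √[(nΣs² − (Σs)²)(nΣt² − (Σt)²)]
Numerator: 8×7082 − 228×242 = 1480
Denominator: √[(54032 − 51984)(60160 − 58564)] = √[2048 × 1596] = 1807.9292
r = 1480 / 1807.9292 ≈ 0.819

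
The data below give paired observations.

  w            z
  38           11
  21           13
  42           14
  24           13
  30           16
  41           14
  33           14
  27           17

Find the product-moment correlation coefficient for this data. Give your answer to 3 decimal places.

-0.177

n = 8, Σw = 256, Σz = 112, Σw² = 8624, Σz² = 1592, Σwz = 3566
nΣwz − ΣwΣz = 28528 − 28672 = -144
nΣw² − (Σw)² = 68992 − 65536 = 3456; nΣz² − (Σz)² = 12736 − 12544 = 192
r = -144 / √(3456 × 192) = -144 / 814.5870 ≈ -0.177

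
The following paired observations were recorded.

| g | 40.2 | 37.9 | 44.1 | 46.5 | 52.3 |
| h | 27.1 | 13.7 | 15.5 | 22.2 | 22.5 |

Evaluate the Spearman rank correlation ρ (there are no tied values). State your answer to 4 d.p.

0.4000

Rank g: 2, 1, 3, 4, 5
Rank h: 5, 1, 2, 3, 4
d = rank(g) − rank(h): -3, 0, 1, 1, 1; Σd² = 12
ρ = 1 − 6Σd² / [n(n²−1)] = 1 − 6×12 / (5×24) = 1 − 72/120 ≈ 0.4000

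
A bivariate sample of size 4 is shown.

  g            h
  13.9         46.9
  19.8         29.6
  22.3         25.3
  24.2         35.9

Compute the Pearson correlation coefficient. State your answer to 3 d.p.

-0.713

n = 4, Σg = 80.2, Σh = 137.7, Σg² = 1668.18, Σh² = 5004.67, Σgh = 2670.96
nΣgh − ΣgΣh = 10683.84 − 11043.54 = -359.7
nΣg² − (Σg)² = 6672.72 − 6432.04 = 240.68; nΣh² − (Σh)² = 20018.68 − 18961.29 = 1057.39
r = -359.7 / √(240.68 × 1057.39) = -359.7 / 504.4726 ≈ -0.713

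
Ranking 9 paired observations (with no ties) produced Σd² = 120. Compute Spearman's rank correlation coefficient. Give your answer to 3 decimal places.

ρ = 1 − 6Σd² / [n(n²−1)] = 1 − 6×120 / (9×80)
  = 1 − 720/720 = 1 − 1.0000 ≈ 0.000

0.000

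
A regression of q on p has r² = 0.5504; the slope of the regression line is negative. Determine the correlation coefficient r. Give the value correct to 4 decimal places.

-0.7419

|r| = √0.5504 = 0.7419
The association is negative, so r = −0.7419.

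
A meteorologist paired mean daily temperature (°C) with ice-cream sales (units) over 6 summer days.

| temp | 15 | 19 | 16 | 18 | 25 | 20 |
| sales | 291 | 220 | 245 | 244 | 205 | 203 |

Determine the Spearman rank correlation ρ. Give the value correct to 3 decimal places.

Rank temp: 1, 4, 2, 3, 6, 5
Rank sales: 6, 3, 5, 4, 2, 1
d = rank(temp) − rank(sales): -5, 1, -3, -1, 4, 4; Σd² = 68
ρ = 1 − 6Σd² / [n(n²−1)] = 1 − 6×68 / (6×35) = 1 − 408/210 ≈ -0.943

-0.943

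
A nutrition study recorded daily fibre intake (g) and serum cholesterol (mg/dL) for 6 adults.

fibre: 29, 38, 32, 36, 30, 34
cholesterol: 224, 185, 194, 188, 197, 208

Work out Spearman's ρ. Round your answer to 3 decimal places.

-0.829

Rank fibre: 1, 6, 3, 5, 2, 4
Rank cholesterol: 6, 1, 3, 2, 4, 5
d = rank(fibre) − rank(cholesterol): -5, 5, 0, 3, -2, -1; Σd² = 64
ρ = 1 − 6Σd² / [n(n²−1)] = 1 − 6×64 / (6×35) = 1 − 384/210 ≈ -0.829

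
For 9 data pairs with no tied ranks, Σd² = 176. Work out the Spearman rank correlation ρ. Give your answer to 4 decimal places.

ρ = 1 − 6Σd² / [n(n²−1)] = 1 − 6×176 / (9×80)
  = 1 − 1056/720 = 1 − 1.46667 ≈ -0.4667

-0.4667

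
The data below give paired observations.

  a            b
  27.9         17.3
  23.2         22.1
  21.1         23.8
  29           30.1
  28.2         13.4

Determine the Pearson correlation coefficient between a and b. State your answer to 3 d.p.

n = 5, Σa = 129.4, Σb = 106.7, Σa² = 3398.1, Σb² = 2439.71, Σab = 2748.35
nΣab − ΣaΣb = 13741.75 − 13806.98 = -65.23
nΣa² − (Σa)² = 16990.5 − 16744.36 = 246.14; nΣb² − (Σb)² = 12198.55 − 11384.89 = 813.66
r = -65.23 / √(246.14 × 813.66) = -65.23 / 447.5201 ≈ -0.146

-0.146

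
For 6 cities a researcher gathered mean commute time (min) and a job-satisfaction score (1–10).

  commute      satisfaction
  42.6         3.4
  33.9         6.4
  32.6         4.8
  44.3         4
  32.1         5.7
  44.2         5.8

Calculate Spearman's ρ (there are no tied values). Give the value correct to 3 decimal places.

-0.257

Rank commute: 4, 3, 2, 6, 1, 5
Rank satisfaction: 1, 6, 3, 2, 4, 5
d = rank(commute) − rank(satisfaction): 3, -3, -1, 4, -3, 0; Σd² = 44
ρ = 1 − 6Σd² / [n(n²−1)] = 1 − 6×44 / (6×35) = 1 − 264/210 ≈ -0.257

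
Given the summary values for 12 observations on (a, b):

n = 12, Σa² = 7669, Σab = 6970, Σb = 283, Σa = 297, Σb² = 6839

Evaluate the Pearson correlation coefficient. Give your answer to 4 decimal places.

-0.1495

r = (nΣab − ΣaΣb) / √[(nΣa² − (Σa)²)(nΣb² − (Σb)²)]
Numerator: 12×6970 − 297×283 = -411
Denominator: √[(92028 − 88209)(82068 − 80089)] = √[3819 × 1979] = 2749.1455
r = -411 / 2749.1455 ≈ -0.1495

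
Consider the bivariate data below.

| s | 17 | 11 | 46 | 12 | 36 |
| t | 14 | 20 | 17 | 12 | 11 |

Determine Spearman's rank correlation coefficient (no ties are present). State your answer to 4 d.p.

-0.3000

Rank s: 3, 1, 5, 2, 4
Rank t: 3, 5, 4, 2, 1
d = rank(s) − rank(t): 0, -4, 1, 0, 3; Σd² = 26
ρ = 1 − 6Σd² / [n(n²−1)] = 1 − 6×26 / (5×24) = 1 − 156/120 ≈ -0.3000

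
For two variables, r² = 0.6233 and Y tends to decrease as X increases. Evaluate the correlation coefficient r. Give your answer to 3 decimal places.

-0.789

|r| = √0.6233 = 0.789
The association is negative, so r = −0.789.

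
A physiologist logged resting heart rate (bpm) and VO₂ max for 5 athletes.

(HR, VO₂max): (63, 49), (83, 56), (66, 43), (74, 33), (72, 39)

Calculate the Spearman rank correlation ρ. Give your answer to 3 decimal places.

0.000

Rank HR: 1, 5, 2, 4, 3
Rank VO₂max: 4, 5, 3, 1, 2
d = rank(HR) − rank(VO₂max): -3, 0, -1, 3, 1; Σd² = 20
ρ = 1 − 6Σd² / [n(n²−1)] = 1 − 6×20 / (5×24) = 1 − 120/120 ≈ 0.000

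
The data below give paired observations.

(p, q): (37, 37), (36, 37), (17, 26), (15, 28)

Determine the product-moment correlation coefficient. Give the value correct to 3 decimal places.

n = 4, Σp = 105, Σq = 128, Σp² = 3179, Σq² = 4198, Σpq = 3563
nΣpq − ΣpΣq = 14252 − 13440 = 812
nΣp² − (Σp)² = 12716 − 11025 = 1691; nΣq² − (Σq)² = 16792 − 16384 = 408
r = 812 / √(1691 × 408) = 812 / 830.6190 ≈ 0.978

0.978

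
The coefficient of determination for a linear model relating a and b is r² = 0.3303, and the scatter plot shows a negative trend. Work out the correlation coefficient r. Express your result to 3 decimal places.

|r| = √0.3303 = 0.575
The association is negative, so r = −0.575.

-0.575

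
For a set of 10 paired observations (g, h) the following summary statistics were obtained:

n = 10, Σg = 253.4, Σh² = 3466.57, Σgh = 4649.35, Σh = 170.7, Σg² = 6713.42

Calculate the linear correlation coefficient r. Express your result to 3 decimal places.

0.806

r = (nΣgh − ΣgΣh) / √[(nΣg² − (Σg)²)(nΣh² − (Σh)²)]
Numerator: 10×4649.35 − 253.4×170.7 = 3238.12
Denominator: √[(67134.2 − 64211.56)(34665.7 − 29138.49)] = √[2922.64 × 5527.21] = 4019.2095
r = 3238.12 / 4019.2095 ≈ 0.806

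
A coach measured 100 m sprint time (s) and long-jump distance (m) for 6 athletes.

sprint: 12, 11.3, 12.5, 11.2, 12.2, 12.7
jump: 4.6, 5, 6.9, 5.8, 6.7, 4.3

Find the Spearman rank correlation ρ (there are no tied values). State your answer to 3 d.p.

-0.086

Rank sprint: 3, 2, 5, 1, 4, 6
Rank jump: 2, 3, 6, 4, 5, 1
d = rank(sprint) − rank(jump): 1, -1, -1, -3, -1, 5; Σd² = 38
ρ = 1 − 6Σd² / [n(n²−1)] = 1 − 6×38 / (6×35) = 1 − 228/210 ≈ -0.086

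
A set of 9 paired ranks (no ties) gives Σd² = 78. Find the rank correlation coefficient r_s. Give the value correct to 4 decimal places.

0.3500

ρ = 1 − 6Σd² / [n(n²−1)] = 1 − 6×78 / (9×80)
  = 1 − 468/720 = 1 − 0.65000 ≈ 0.3500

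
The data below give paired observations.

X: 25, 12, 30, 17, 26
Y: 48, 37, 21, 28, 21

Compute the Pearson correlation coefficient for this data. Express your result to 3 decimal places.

-0.337

n = 5, ΣX = 110, ΣY = 155, ΣX² = 2634, ΣY² = 5339, ΣXY = 3296
nΣXY − ΣXΣY = 16480 − 17050 = -570
nΣX² − (ΣX)² = 13170 − 12100 = 1070; nΣY² − (ΣY)² = 26695 − 24025 = 2670
r = -570 / √(1070 × 2670) = -570 / 1690.2367 ≈ -0.337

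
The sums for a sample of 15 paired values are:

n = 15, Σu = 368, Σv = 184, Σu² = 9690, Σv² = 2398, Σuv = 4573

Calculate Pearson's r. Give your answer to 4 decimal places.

r = (nΣuv − ΣuΣv) / √[(nΣu² − (Σu)²)(nΣv² − (Σv)²)]
Numerator: 15×4573 − 368×184 = 883
Denominator: √[(145350 − 135424)(35970 − 33856)] = √[9926 × 2114] = 4580.7820
r = 883 / 4580.7820 ≈ 0.1928

0.1928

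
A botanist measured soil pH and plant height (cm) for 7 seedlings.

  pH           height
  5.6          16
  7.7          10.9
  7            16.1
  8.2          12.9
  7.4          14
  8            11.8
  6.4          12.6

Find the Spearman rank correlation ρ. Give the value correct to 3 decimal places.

-0.500

Rank pH: 1, 5, 3, 7, 4, 6, 2
Rank height: 6, 1, 7, 4, 5, 2, 3
d = rank(pH) − rank(height): -5, 4, -4, 3, -1, 4, -1; Σd² = 84
ρ = 1 − 6Σd² / [n(n²−1)] = 1 − 6×84 / (7×48) = 1 − 504/336 ≈ -0.500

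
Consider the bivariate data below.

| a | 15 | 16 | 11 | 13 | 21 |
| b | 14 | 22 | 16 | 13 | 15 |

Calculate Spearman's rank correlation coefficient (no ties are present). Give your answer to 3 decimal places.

Rank a: 3, 4, 1, 2, 5
Rank b: 2, 5, 4, 1, 3
d = rank(a) − rank(b): 1, -1, -3, 1, 2; Σd² = 16
ρ = 1 − 6Σd² / [n(n²−1)] = 1 − 6×16 / (5×24) = 1 − 96/120 ≈ 0.200

0.200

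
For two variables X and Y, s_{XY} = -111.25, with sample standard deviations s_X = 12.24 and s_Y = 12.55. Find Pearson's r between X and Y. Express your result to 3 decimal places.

r = Cov(X,Y) / (s_X · s_Y) = -111.25 / (12.24 × 12.55)
  = -111.25 / 153.6120 ≈ -0.724

-0.724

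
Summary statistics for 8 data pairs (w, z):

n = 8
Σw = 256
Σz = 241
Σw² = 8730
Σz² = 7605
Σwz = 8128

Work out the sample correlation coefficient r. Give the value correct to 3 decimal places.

0.966

r = (nΣwz − ΣwΣz) / √[(nΣw² − (Σw)²)(nΣz² − (Σz)²)]
Numerator: 8×8128 − 256×241 = 3328
Denominator: √[(69840 − 65536)(60840 − 58081)] = √[4304 × 2759] = 3445.9739
r = 3328 / 3445.9739 ≈ 0.966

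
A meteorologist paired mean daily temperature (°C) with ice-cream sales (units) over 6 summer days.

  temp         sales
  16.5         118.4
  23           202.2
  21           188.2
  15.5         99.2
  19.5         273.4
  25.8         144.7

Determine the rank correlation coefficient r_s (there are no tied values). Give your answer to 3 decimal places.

Rank temp: 2, 5, 4, 1, 3, 6
Rank sales: 2, 5, 4, 1, 6, 3
d = rank(temp) − rank(sales): 0, 0, 0, 0, -3, 3; Σd² = 18
ρ = 1 − 6Σd² / [n(n²−1)] = 1 − 6×18 / (6×35) = 1 − 108/210 ≈ 0.486

0.486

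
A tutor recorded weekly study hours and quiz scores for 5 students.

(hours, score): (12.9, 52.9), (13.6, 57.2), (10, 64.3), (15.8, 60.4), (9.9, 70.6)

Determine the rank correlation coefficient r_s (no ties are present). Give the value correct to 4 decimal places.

Rank hours: 3, 4, 2, 5, 1
Rank score: 1, 2, 4, 3, 5
d = rank(hours) − rank(score): 2, 2, -2, 2, -4; Σd² = 32
ρ = 1 − 6Σd² / [n(n²−1)] = 1 − 6×32 / (5×24) = 1 − 192/120 ≈ -0.6000

-0.6000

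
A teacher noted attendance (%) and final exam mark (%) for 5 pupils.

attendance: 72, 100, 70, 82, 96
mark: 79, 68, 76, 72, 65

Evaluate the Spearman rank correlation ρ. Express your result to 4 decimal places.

-0.8000

Rank attendance: 2, 5, 1, 3, 4
Rank mark: 5, 2, 4, 3, 1
d = rank(attendance) − rank(mark): -3, 3, -3, 0, 3; Σd² = 36
ρ = 1 − 6Σd² / [n(n²−1)] = 1 − 6×36 / (5×24) = 1 − 216/120 ≈ -0.8000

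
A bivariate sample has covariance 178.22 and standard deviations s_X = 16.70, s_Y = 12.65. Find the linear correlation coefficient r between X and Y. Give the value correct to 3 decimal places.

0.844

r = Cov(X,Y) / (s_X · s_Y) = 178.22 / (16.70 × 12.65)
  = 178.22 / 211.2550 ≈ 0.844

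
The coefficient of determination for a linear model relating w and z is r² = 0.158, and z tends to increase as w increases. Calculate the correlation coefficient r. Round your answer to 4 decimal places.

|r| = √0.158 = 0.3975
The association is positive, so r = 0.3975.

0.3975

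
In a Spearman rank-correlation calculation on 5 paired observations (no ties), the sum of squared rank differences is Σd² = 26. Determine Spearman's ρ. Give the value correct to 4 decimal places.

-0.3000

ρ = 1 − 6Σd² / [n(n²−1)] = 1 − 6×26 / (5×24)
  = 1 − 156/120 = 1 − 1.30000 ≈ -0.3000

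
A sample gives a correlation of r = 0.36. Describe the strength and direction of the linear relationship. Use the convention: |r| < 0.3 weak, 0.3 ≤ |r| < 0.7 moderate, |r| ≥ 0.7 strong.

r = 0.36 > 0 so the relationship is positive.
|r| = 0.36, which falls in the moderate range.

moderate positive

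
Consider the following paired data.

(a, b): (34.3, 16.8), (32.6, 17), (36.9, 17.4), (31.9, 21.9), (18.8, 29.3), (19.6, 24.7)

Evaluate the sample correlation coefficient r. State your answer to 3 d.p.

n = 6, Σa = 174.1, Σb = 127.1, Σa² = 5356.07, Σb² = 2822.19, Σab = 3506.07
nΣab − ΣaΣb = 21036.42 − 22128.11 = -1091.69
nΣa² − (Σa)² = 32136.42 − 30310.81 = 1825.61; nΣb² − (Σb)² = 16933.14 − 16154.41 = 778.73
r = -1091.69 / √(1825.61 × 778.73) = -1091.69 / 1192.3327 ≈ -0.916

-0.916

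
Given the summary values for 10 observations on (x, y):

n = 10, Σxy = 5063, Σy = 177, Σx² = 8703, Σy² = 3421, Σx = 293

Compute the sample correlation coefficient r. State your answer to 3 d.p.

r = (nΣxy − ΣxΣy) / √[(nΣx² − (Σx)²)(nΣy² − (Σy)²)]
Numerator: 10×5063 − 293×177 = -1231
Denominator: √[(87030 − 85849)(34210 − 31329)] = √[1181 × 2881] = 1844.5761
r = -1231 / 1844.5761 ≈ -0.667

-0.667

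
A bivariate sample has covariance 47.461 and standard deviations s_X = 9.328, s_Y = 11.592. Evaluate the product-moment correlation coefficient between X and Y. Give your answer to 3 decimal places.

0.439

r = Cov(X,Y) / (s_X · s_Y) = 47.461 / (9.328 × 11.592)
  = 47.461 / 108.1302 ≈ 0.439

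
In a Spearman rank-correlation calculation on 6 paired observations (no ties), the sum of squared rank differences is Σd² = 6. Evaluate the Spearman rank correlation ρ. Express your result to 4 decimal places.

0.8286

ρ = 1 − 6Σd² / [n(n²−1)] = 1 − 6×6 / (6×35)
  = 1 − 36/210 = 1 − 0.17143 ≈ 0.8286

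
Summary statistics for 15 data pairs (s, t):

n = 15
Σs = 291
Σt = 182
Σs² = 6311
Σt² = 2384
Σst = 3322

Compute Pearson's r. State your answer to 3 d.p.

-0.611

r = (nΣst − ΣsΣt) / √[(nΣs² − (Σs)²)(nΣt² − (Σt)²)]
Numerator: 15×3322 − 291×182 = -3132
Denominator: √[(94665 − 84681)(35760 − 33124)] = √[9984 × 2636] = 5130.0901
r = -3132 / 5130.0901 ≈ -0.611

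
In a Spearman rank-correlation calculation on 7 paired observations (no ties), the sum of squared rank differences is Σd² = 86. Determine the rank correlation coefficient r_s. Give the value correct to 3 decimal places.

ρ = 1 − 6Σd² / [n(n²−1)] = 1 − 6×86 / (7×48)
  = 1 − 516/336 = 1 − 1.5357 ≈ -0.536

-0.536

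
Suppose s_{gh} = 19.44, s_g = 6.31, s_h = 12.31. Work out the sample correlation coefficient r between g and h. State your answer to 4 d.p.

r = Cov(g,h) / (s_g · s_h) = 19.44 / (6.31 × 12.31)
  = 19.44 / 77.6761 ≈ 0.2503

0.2503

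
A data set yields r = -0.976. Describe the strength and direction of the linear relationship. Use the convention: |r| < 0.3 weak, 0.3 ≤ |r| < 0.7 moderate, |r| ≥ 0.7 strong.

r = -0.976 < 0 so the relationship is negative.
|r| = 0.976, which falls in the strong range.

strong negative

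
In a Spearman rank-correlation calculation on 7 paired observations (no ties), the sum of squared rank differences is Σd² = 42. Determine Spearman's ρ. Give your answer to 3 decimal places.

ρ = 1 − 6Σd² / [n(n²−1)] = 1 − 6×42 / (7×48)
  = 1 − 252/336 = 1 − 0.7500 ≈ 0.250

0.250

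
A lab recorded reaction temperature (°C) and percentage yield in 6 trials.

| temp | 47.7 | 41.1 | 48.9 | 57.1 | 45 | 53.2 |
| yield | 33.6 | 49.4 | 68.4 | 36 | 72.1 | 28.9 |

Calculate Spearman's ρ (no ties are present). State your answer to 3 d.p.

Rank temp: 3, 1, 4, 6, 2, 5
Rank yield: 2, 4, 5, 3, 6, 1
d = rank(temp) − rank(yield): 1, -3, -1, 3, -4, 4; Σd² = 52
ρ = 1 − 6Σd² / [n(n²−1)] = 1 − 6×52 / (6×35) = 1 − 312/210 ≈ -0.486

-0.486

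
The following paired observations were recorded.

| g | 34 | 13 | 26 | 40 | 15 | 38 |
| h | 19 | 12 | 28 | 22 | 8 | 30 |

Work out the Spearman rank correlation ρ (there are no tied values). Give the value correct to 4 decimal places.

0.6571

Rank g: 4, 1, 3, 6, 2, 5
Rank h: 3, 2, 5, 4, 1, 6
d = rank(g) − rank(h): 1, -1, -2, 2, 1, -1; Σd² = 12
ρ = 1 − 6Σd² / [n(n²−1)] = 1 − 6×12 / (6×35) = 1 − 72/210 ≈ 0.6571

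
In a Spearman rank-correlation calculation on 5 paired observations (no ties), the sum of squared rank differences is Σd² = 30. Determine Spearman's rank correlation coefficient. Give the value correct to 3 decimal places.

ρ = 1 − 6Σd² / [n(n²−1)] = 1 − 6×30 / (5×24)
  = 1 − 180/120 = 1 − 1.5000 ≈ -0.500

-0.500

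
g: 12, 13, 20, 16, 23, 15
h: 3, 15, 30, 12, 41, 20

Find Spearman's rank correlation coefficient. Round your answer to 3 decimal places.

Rank g: 1, 2, 5, 4, 6, 3
Rank h: 1, 3, 5, 2, 6, 4
d = rank(g) − rank(h): 0, -1, 0, 2, 0, -1; Σd² = 6
ρ = 1 − 6Σd² / [n(n²−1)] = 1 − 6×6 / (6×35) = 1 − 36/210 ≈ 0.829

0.829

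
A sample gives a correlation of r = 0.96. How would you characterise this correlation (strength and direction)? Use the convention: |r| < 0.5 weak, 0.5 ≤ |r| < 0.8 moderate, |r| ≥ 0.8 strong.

r = 0.96 > 0 so the relationship is positive.
|r| = 0.96, which falls in the strong range.

strong positive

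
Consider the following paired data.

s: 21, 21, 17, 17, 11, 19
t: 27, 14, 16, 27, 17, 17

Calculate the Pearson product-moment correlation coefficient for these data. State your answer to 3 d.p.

n = 6, Σs = 106, Σt = 118, Σs² = 1942, Σt² = 2488, Σst = 2102
nΣst − ΣsΣt = 12612 − 12508 = 104
nΣs² − (Σs)² = 11652 − 11236 = 416; nΣt² − (Σt)² = 14928 − 13924 = 1004
r = 104 / √(416 × 1004) = 104 / 646.2693 ≈ 0.161

0.161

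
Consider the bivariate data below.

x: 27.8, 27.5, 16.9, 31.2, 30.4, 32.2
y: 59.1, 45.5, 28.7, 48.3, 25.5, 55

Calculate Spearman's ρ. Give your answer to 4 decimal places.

0.3714

Rank x: 3, 2, 1, 5, 4, 6
Rank y: 6, 3, 2, 4, 1, 5
d = rank(x) − rank(y): -3, -1, -1, 1, 3, 1; Σd² = 22
ρ = 1 − 6Σd² / [n(n²−1)] = 1 − 6×22 / (6×35) = 1 − 132/210 ≈ 0.3714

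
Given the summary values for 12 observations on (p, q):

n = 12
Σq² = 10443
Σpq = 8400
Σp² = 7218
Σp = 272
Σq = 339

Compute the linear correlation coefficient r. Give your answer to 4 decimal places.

0.7498

r = (nΣpq − ΣpΣq) / √[(nΣp² − (Σp)²)(nΣq² − (Σq)²)]
Numerator: 12×8400 − 272×339 = 8592
Denominator: √[(86616 − 73984)(125316 − 114921)] = √[12632 × 10395] = 11459.0418
r = 8592 / 11459.0418 ≈ 0.7498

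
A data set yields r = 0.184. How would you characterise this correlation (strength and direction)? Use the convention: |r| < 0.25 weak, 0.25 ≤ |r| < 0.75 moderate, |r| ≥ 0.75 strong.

r = 0.184 > 0 so the relationship is positive.
|r| = 0.184, which falls in the weak range.

weak positive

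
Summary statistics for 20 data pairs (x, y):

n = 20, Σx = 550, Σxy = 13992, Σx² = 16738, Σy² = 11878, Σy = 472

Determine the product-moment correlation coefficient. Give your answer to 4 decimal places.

r = (nΣxy − ΣxΣy) / √[(nΣx² − (Σx)²)(nΣy² − (Σy)²)]
Numerator: 20×13992 − 550×472 = 20240
Denominator: √[(334760 − 302500)(237560 − 222784)] = √[32260 × 14776] = 21832.8596
r = 20240 / 21832.8596 ≈ 0.9270

0.9270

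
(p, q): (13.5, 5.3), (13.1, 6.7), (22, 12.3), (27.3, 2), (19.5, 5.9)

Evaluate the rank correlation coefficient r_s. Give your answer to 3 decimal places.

Rank p: 2, 1, 4, 5, 3
Rank q: 2, 4, 5, 1, 3
d = rank(p) − rank(q): 0, -3, -1, 4, 0; Σd² = 26
ρ = 1 − 6Σd² / [n(n²−1)] = 1 − 6×26 / (5×24) = 1 − 156/120 ≈ -0.300

-0.300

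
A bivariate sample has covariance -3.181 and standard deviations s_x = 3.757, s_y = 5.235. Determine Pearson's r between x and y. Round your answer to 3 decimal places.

r = Cov(x,y) / (s_x · s_y) = -3.181 / (3.757 × 5.235)
  = -3.181 / 19.6679 ≈ -0.162

-0.162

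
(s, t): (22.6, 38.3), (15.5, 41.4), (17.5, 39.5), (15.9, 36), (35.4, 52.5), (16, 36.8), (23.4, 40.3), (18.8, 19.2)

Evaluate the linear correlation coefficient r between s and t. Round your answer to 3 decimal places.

0.579

n = 8, Σs = 165.1, Σt = 304, Σs² = 3720.23, Σt² = 12140.32, Σst = 6522.21
nΣst − ΣsΣt = 52177.68 − 50190.4 = 1987.28
nΣs² − (Σs)² = 29761.84 − 27258.01 = 2503.83; nΣt² − (Σt)² = 97122.56 − 92416 = 4706.56
r = 1987.28 / √(2503.83 × 4706.56) = 1987.28 / 3432.8452 ≈ 0.579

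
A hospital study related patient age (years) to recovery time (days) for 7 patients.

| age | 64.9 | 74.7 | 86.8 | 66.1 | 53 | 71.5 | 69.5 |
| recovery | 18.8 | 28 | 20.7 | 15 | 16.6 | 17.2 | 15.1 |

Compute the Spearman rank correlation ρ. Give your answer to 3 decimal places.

0.571

Rank age: 2, 6, 7, 3, 1, 5, 4
Rank recovery: 5, 7, 6, 1, 3, 4, 2
d = rank(age) − rank(recovery): -3, -1, 1, 2, -2, 1, 2; Σd² = 24
ρ = 1 − 6Σd² / [n(n²−1)] = 1 − 6×24 / (7×48) = 1 − 144/336 ≈ 0.571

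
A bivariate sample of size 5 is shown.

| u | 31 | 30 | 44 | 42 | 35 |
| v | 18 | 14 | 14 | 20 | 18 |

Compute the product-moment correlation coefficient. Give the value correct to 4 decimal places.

0.0939

n = 5, Σu = 182, Σv = 84, Σu² = 6786, Σv² = 1440, Σuv = 3064
nΣuv − ΣuΣv = 15320 − 15288 = 32
nΣu² − (Σu)² = 33930 − 33124 = 806; nΣv² − (Σv)² = 7200 − 7056 = 144
r = 32 / √(806 × 144) = 32 / 340.6817 ≈ 0.0939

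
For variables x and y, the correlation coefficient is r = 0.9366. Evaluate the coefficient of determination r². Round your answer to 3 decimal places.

r² = (0.9366)² = 0.877

0.877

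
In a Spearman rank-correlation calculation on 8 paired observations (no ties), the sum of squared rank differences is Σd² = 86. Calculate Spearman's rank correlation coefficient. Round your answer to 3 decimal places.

ρ = 1 − 6Σd² / [n(n²−1)] = 1 − 6×86 / (8×63)
  = 1 − 516/504 = 1 − 1.0238 ≈ -0.024

-0.024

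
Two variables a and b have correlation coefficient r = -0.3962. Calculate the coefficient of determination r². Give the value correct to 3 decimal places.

r² = (-0.3962)² = 0.157

0.157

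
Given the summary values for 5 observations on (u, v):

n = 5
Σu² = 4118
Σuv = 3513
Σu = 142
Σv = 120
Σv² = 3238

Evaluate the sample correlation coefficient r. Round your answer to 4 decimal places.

0.6012

r = (nΣuv − ΣuΣv) / √[(nΣu² − (Σu)²)(nΣv² − (Σv)²)]
Numerator: 5×3513 − 142×120 = 525
Denominator: √[(20590 − 20164)(16190 − 14400)] = √[426 × 1790] = 873.2354
r = 525 / 873.2354 ≈ 0.6012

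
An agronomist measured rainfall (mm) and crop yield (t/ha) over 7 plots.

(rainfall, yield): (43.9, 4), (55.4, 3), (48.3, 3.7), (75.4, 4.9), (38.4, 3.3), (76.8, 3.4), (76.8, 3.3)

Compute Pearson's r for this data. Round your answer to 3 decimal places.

0.212

n = 7, Σx = 415, Σy = 25.6, Σx² = 26285.46, Σy² = 96.04, Σxy = 1531.25
nΣxy − ΣxΣy = 10718.75 − 10624 = 94.75
nΣx² − (Σx)² = 183998.22 − 172225 = 11773.22; nΣy² − (Σy)² = 672.28 − 655.36 = 16.92
r = 94.75 / √(11773.22 × 16.92) = 94.75 / 446.3215 ≈ 0.212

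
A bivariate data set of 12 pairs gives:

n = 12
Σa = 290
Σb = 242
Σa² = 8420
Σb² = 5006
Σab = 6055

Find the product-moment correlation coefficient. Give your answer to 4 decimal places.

0.4907

r = (nΣab − ΣaΣb) / √[(nΣa² − (Σa)²)(nΣb² − (Σb)²)]
Numerator: 12×6055 − 290×242 = 2480
Denominator: √[(101040 − 84100)(60072 − 58564)] = √[16940 × 1508] = 5054.2576
r = 2480 / 5054.2576 ≈ 0.4907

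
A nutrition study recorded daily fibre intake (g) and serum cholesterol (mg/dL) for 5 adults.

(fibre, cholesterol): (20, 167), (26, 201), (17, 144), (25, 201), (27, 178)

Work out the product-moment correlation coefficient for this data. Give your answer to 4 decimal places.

n = 5, Σx = 115, Σy = 891, Σx² = 2719, Σy² = 161111, Σxy = 20845
nΣxy − ΣxΣy = 104225 − 102465 = 1760
nΣx² − (Σx)² = 13595 − 13225 = 370; nΣy² − (Σy)² = 805555 − 793881 = 11674
r = 1760 / √(370 × 11674) = 1760 / 2078.3118 ≈ 0.8468

0.8468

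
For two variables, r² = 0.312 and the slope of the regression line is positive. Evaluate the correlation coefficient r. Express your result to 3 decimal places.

0.559

|r| = √0.312 = 0.559
The association is positive, so r = 0.559.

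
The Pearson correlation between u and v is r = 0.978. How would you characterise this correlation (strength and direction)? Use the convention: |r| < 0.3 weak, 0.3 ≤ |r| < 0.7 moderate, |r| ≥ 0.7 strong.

r = 0.978 > 0 so the relationship is positive.
|r| = 0.978, which falls in the strong range.

strong positive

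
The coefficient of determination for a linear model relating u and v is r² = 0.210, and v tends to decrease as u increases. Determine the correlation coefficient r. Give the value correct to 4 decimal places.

-0.4583

|r| = √0.210 = 0.4583
The association is negative, so r = −0.4583.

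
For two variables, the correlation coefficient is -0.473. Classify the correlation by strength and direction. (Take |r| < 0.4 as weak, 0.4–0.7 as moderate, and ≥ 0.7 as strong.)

moderate negative

r = -0.473 < 0 so the relationship is negative.
|r| = 0.473, which falls in the moderate range.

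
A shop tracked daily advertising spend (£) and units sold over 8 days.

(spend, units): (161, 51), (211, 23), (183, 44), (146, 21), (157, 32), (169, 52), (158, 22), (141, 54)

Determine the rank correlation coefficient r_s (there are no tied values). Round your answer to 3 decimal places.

Rank spend: 5, 8, 7, 2, 3, 6, 4, 1
Rank units: 6, 3, 5, 1, 4, 7, 2, 8
d = rank(spend) − rank(units): -1, 5, 2, 1, -1, -1, 2, -7; Σd² = 86
ρ = 1 − 6Σd² / [n(n²−1)] = 1 − 6×86 / (8×63) = 1 − 516/504 ≈ -0.024

-0.024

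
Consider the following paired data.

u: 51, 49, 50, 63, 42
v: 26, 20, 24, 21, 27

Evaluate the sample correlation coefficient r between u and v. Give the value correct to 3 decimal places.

n = 5, Σu = 255, Σv = 118, Σu² = 13235, Σv² = 2822, Σuv = 5963
nΣuv − ΣuΣv = 29815 − 30090 = -275
nΣu² − (Σu)² = 66175 − 65025 = 1150; nΣv² − (Σv)² = 14110 − 13924 = 186
r = -275 / √(1150 × 186) = -275 / 462.4932 ≈ -0.595

-0.595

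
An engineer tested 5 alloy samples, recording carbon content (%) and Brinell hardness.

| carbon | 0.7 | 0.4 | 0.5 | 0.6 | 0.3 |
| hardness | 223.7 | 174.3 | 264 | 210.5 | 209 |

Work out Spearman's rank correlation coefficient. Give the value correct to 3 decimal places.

Rank carbon: 5, 2, 3, 4, 1
Rank hardness: 4, 1, 5, 3, 2
d = rank(carbon) − rank(hardness): 1, 1, -2, 1, -1; Σd² = 8
ρ = 1 − 6Σd² / [n(n²−1)] = 1 − 6×8 / (5×24) = 1 − 48/120 ≈ 0.600

0.600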